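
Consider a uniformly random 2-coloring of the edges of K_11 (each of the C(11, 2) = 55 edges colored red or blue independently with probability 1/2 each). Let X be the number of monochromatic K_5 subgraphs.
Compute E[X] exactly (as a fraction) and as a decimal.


Let X = Σ_S X_S over the C(11, 5) = 462 subsets S of size 5, where X_S = 1 if the K_5 on S is monochromatic.
For a fixed S, the K_5 on S has C(5, 2) = 10 edges. P[all 10 edges red] = (1/2)^10, and likewise for blue, so P[monochromatic] = 2·(1/2)^10 = 2^{1 − 10} = 1/512.
Summing: E[X] = C(11, 5) · 2^{1 − 10} = 462 · 1/512 = 231/256.
Numerically: E[X] ≈ 0.9023.

E[X] = C(11,5)·2^(1−C(5,2)) = 231/256 ≈ 0.9023.


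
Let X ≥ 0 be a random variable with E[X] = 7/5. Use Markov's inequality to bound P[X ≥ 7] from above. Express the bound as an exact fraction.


μ = E[X] = 7/5, a = 7.
Markov: P[X ≥ 7] ≤ μ/a = (7/5)/7 = 1/5.
Numerically: ≈ 0.200000.
(Since a = 7 > μ = 1.400000, the bound 1/5 is < 1 and informative.)

P[X ≥ 7] ≤ 1/5 ≈ 0.200000.


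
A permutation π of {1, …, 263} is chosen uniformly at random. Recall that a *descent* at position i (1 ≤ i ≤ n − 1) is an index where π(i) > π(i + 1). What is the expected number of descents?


Write X = Σ X_I over i = 1, …, 262, with X_I the indicator of one descent.
There are 262 indicators.
For each fixed i, the pair (π(i), π(i+1)) is a uniformly random ordered pair of distinct values from {1, …, 263}; by symmetry P[π(i) > π(i+1)] = 1/2.
By linearity: E[X] = 262 · (1/2) = (263 − 1) · (1/2) = 131 ≈ 131.000.

E[X] = 131 = 131.000.


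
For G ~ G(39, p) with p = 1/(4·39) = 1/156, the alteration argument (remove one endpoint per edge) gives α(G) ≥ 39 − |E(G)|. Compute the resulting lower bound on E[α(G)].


E[|E(G)|] = C(39, 2)·p = 741 · (1/156) = 19/4.
E[α(G)] ≥ n − E[|E(G)|] = 39 − 19/4 = 137/4.
Numerically: ≈ 34.250.
(This is only a lower bound; the true E[α(G)] may be larger.)

E[α(G)] ≥ 137/4 ≈ 34.250.


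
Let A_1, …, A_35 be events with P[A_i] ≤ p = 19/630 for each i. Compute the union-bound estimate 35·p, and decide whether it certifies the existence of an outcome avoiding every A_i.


Union bound: P[∪_{i=1}^{35} A_i] ≤ Σ_i P[A_i] ≤ 35·p = 35·(19/630) = 19/18.
Numerically: 19/18 ≈ 1.05556.
Is 19/18 < 1? NO.
Since the bound 19/18 is ≥ 1, the union bound is uninformative here; it does NOT by itself certify existence.

35·p = 19/18 ≈ 1.05556; existence NOT certified by the union bound.


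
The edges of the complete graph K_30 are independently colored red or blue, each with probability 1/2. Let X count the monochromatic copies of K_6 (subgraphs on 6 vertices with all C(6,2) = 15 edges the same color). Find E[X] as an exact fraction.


Let X = Σ_S X_S over the C(30, 6) = 593775 subsets S of size 6, where X_S = 1 if the K_6 on S is monochromatic.
For a fixed S, the K_6 on S has C(6, 2) = 15 edges. P[all 15 edges red] = (1/2)^15, and likewise for blue, so P[monochromatic] = 2·(1/2)^15 = 2^{1 − 15} = 1/16384.
By linearity: E[X] = C(30, 6) · 2^{1 − 15} = 593775 · 1/16384 = 593775/16384.
Numerically: E[X] ≈ 36.241.

E[X] = C(30,6)·2^(1−C(6,2)) = 593775/16384 ≈ 36.241.


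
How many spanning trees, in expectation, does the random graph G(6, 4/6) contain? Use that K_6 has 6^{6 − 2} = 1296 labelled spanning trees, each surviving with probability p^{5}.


K_6 has 6^{6 − 2} = 1296 labelled spanning trees.
For each such spanning tree H, let X_H = 1 if all 5 edges of H are present in G. Then P[X_H = 1] = p^{5} = (2/3)^{5} = 32/243.
By linearity: E[X] = Σ_H E[X_H] = 1296 · p^{5} = 1296 · 32/243 = 512/3.
Numerically: E[X] ≈ 170.67.

E[X] = 1296 · (2/3)^{5} = 512/3 ≈ 170.67.


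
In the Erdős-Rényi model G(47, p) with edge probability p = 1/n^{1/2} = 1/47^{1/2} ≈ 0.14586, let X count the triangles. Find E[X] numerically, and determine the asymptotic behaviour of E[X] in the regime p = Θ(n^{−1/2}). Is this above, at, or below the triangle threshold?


Number of potential triangles: C(47, 3) = 16215.
Each occurs with probability p³ ≈ (0.14586)³ ≈ 3.1035105e-03.
By linearity: E[X] = C(47, 3)·p³ ≈ 16215 · 3.1035105e-03 ≈ 50.32342.
Since α = 1/2 < 1, p = c/n^{1/2} ≫ 1/n is above the triangle threshold p ~ 1/n. Asymptotically E[X] ~ (c³/6)·n^{3(1−α)} = (1³/6)·n^{1.5} → ∞; triangles are abundant w.h.p.

E[X] ≈ 50.32342; in regime p = Θ(1/n^{1/2}) E[X] diverges (above the triangle threshold p ~ 1/n).


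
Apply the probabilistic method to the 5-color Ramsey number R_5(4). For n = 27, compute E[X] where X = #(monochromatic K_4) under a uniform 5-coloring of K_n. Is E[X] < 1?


E[X] = C(27, 4) · 5^{1 − 6} = 17550 · 5^{−5} = 17550/3125.
As a reduced fraction: E[X] = 702/125 ≈ 5.6160000.
Is E[X] < 1? NO.
Since E[X] ≥ 1, the first-moment bound is inconclusive at n = 27; it does NOT by itself certify R_5(4) > 27.

E[X] = 702/125 ≈ 5.6160000; E[X] ≥ 1; first-moment method inconclusive here.


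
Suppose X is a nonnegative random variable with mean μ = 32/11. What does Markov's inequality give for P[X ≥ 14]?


μ = E[X] = 32/11, a = 14.
Markov: P[X ≥ 14] ≤ μ/a = (32/11)/14 = 16/77.
Numerically: ≈ 0.207792.
(Since a = 14 > μ = 2.909091, the bound 16/77 is < 1 and informative.)

P[X ≥ 14] ≤ 16/77 ≈ 0.207792.


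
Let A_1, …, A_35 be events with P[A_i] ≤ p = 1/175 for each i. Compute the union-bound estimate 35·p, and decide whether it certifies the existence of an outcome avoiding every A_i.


Union bound: P[∪_{i=1}^{35} A_i] ≤ Σ_i P[A_i] ≤ 35·p = 35·(1/175) = 1/5.
Numerically: 1/5 ≈ 0.2000.
Is 1/5 < 1? YES.
Since P[∪ A_i] ≤ 1/5 < 1, the complement has P[∩ A_i^c] ≥ 1 − 1/5 = 4/5 > 0, so some outcome avoids every A_i.

35·p = 1/5 ≈ 0.2000; existence CERTIFIED by the union bound.


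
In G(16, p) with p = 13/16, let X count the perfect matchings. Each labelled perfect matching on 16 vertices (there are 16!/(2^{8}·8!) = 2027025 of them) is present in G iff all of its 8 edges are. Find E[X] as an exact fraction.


K_16 has 16!/(2^{8}·8!) = 2027025 labelled perfect matchings.
For each such perfect matching H, let X_H = 1 if all 8 edges of H are present in G. Then P[X_H = 1] = p^{8} = (13/16)^{8} = 815730721/4294967296.
By linearity: E[X] = Σ_H E[X_H] = 2027025 · p^{8} = 2027025 · 815730721/4294967296 = 1653506564735025/4294967296.
Numerically: E[X] ≈ 3.8499e+05.

E[X] = 2027025 · (13/16)^{8} = 1653506564735025/4294967296 ≈ 3.8499e+05.


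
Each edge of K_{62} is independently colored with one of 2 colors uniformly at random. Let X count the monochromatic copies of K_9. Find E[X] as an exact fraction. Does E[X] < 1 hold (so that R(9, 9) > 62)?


E[X] = C(62, 9) · 2^{1 − 36} = 20286591270 · 2^{−35} = 20286591270/34359738368.
As a reduced fraction: E[X] = 10143295635/17179869184 ≈ 0.590418.
Is E[X] < 1? YES.
Since E[X] < 1, there exists a 2-coloring of K_{62} with no monochromatic K_9; hence R(9, 9) > 62.

E[X] = 10143295635/17179869184 ≈ 0.590418; E[X] < 1, so R(9, 9) > 62.


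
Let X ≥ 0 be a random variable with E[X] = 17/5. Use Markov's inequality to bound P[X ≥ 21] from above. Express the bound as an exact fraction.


μ = E[X] = 17/5, a = 21.
Markov: P[X ≥ 21] ≤ μ/a = (17/5)/21 = 17/105.
Numerically: ≈ 0.16190.
(Since a = 21 > μ = 3.40000, the bound 17/105 is < 1 and informative.)

P[X ≥ 21] ≤ 17/105 ≈ 0.16190.


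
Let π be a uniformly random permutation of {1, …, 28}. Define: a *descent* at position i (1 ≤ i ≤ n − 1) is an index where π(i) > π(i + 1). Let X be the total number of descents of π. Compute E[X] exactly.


Write X = Σ X_I over i = 1, …, 27, with X_I the indicator of one descent.
There are 27 indicators.
For each fixed i, the pair (π(i), π(i+1)) is a uniformly random ordered pair of distinct values from {1, …, 28}; by symmetry P[π(i) > π(i+1)] = 1/2.
By linearity: E[X] = 27 · (1/2) = (28 − 1) · (1/2) = 27/2 ≈ 13.500.

E[X] = 27/2 = 13.500.


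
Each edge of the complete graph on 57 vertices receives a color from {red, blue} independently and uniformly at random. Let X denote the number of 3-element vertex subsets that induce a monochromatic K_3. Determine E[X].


Let X = Σ_S X_S over the C(57, 3) = 29260 subsets S of size 3, where X_S = 1 if the K_3 on S is monochromatic.
For a fixed S, the K_3 on S has C(3, 2) = 3 edges. P[all 3 edges red] = (1/2)^3, and likewise for blue, so P[monochromatic] = 2·(1/2)^3 = 2^{1 − 3} = 1/4.
By linearity of expectation: E[X] = C(57, 3) · 2^{1 − 3} = 29260 · 1/4 = 7315.
Numerically: E[X] ≈ 7315.0000.

E[X] = C(57,3)·2^(1−C(3,2)) = 7315 ≈ 7315.0000.


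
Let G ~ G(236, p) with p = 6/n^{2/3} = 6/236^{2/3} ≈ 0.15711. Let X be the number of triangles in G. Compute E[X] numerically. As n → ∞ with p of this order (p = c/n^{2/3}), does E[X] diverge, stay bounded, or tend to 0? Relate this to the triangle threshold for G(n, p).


Number of potential triangles: C(236, 3) = 2162940.
Each occurs with probability p³ ≈ (0.15711)³ ≈ 3.8781959e-03.
By linearity: E[X] = C(236, 3)·p³ ≈ 2162940 · 3.8781959e-03 ≈ 8388.30508.
Since α = 2/3 < 1, p = c/n^{2/3} ≫ 1/n is above the triangle threshold p ~ 1/n. Asymptotically E[X] ~ (c³/6)·n^{3(1−α)} = (6³/6)·n^{1} → ∞; triangles are abundant w.h.p.

E[X] ≈ 8388.30508; in regime p = Θ(1/n^{2/3}) E[X] diverges (above the triangle threshold p ~ 1/n).


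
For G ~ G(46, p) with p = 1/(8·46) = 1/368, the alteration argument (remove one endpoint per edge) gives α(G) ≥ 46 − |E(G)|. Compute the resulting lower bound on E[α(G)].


E[|E(G)|] = C(46, 2)·p = 1035 · (1/368) = 45/16.
E[α(G)] ≥ n − E[|E(G)|] = 46 − 45/16 = 691/16.
Numerically: ≈ 43.187500.
(This is only a lower bound; the true E[α(G)] may be larger.)

E[α(G)] ≥ 691/16 ≈ 43.187500.


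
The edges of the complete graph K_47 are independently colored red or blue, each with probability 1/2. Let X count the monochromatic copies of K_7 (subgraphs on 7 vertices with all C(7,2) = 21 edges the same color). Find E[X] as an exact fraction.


Let X = Σ_S X_S over the C(47, 7) = 62891499 subsets S of size 7, where X_S = 1 if the K_7 on S is monochromatic.
For a fixed S, the K_7 on S has C(7, 2) = 21 edges. P[all 21 edges red] = (1/2)^21, and likewise for blue, so P[monochromatic] = 2·(1/2)^21 = 2^{1 − 21} = 1/1048576.
Summing: E[X] = C(47, 7) · 2^{1 − 21} = 62891499 · 1/1048576 = 62891499/1048576.
Numerically: E[X] ≈ 59.9780.

E[X] = C(47,7)·2^(1−C(7,2)) = 62891499/1048576 ≈ 59.9780.


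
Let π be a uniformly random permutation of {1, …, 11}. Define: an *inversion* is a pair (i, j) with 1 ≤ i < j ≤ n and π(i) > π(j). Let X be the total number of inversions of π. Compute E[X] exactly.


Write X = Σ X_I over the C(11, 2) = 55 pairs i < j, with X_I the indicator of one inversion.
There are 55 indicators.
For each fixed pair i < j, the values π(i) and π(j) are two distinct elements of {1, …, 11} in uniformly random order; by symmetry P[π(i) > π(j)] = 1/2.
By linearity: E[X] = 55 · (1/2) = C(11, 2) · (1/2) = 55/2 = 55/2 ≈ 27.500000.

E[X] = 55/2 = 27.500000.


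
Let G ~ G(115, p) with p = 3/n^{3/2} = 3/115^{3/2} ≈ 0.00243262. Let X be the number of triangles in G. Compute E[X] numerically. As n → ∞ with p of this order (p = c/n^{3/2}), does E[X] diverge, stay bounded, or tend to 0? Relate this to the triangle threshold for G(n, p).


Number of potential triangles: C(115, 3) = 246905.
Each occurs with probability p³ ≈ (0.00243262)³ ≈ 1.43953916e-08.
By linearity: E[X] = C(115, 3)·p³ ≈ 246905 · 1.43953916e-08 ≈ 0.003554.
Since α = 3/2 > 1, p = c/n^{3/2} = o(1/n) is below the triangle threshold p ~ 1/n. Asymptotically E[X] ~ (c³/6)·n^{3(1−α)} = (3³/6)·n^{-1.5} → 0, so by Markov's inequality G has no triangles w.h.p.

E[X] ≈ 0.003554; in regime p = Θ(1/n^{3/2}) E[X] tends to 0 (below the triangle threshold p ~ 1/n).


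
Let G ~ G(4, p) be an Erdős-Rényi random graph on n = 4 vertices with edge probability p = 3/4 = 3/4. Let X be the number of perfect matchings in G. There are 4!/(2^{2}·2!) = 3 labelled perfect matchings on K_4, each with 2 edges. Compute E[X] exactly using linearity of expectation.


K_4 has 4!/(2^{2}·2!) = 3 labelled perfect matchings.
For each such perfect matching H, let X_H = 1 if all 2 edges of H are present in G. Then P[X_H = 1] = p^{2} = (3/4)^{2} = 9/16.
By linearity: E[X] = Σ_H E[X_H] = 3 · p^{2} = 3 · 9/16 = 27/16.
Numerically: E[X] ≈ 1.6875.

E[X] = 3 · (3/4)^{2} = 27/16 ≈ 1.6875.


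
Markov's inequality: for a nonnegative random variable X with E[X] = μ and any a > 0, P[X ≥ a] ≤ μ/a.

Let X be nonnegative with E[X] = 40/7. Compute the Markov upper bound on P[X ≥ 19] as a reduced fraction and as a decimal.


μ = E[X] = 40/7, a = 19.
Markov: P[X ≥ 19] ≤ μ/a = (40/7)/19 = 40/133.
Numerically: ≈ 0.301.
(Since a = 19 > μ = 5.714, the bound 40/133 is < 1 and informative.)

P[X ≥ 19] ≤ 40/133 ≈ 0.301.


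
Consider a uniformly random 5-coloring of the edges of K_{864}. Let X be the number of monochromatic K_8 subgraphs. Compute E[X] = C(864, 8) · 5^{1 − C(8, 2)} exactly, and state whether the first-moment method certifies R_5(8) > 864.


E[X] = C(864, 8) · 5^{1 − 28} = 7455455062926006708 · 5^{−27} = 7455455062926006708/7450580596923828125.
As a reduced fraction: E[X] = 7455455062926006708/7450580596923828125 ≈ 1.001.
Is E[X] < 1? NO.
Since E[X] ≥ 1, the first-moment bound is inconclusive at n = 864; it does NOT by itself certify R_5(8) > 864.

E[X] = 7455455062926006708/7450580596923828125 ≈ 1.001; E[X] ≥ 1; first-moment method inconclusive here.


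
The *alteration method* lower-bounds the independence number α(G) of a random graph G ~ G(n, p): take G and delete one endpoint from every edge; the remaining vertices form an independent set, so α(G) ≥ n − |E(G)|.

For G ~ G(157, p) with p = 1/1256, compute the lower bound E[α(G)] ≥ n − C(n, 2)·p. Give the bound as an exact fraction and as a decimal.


E[|E(G)|] = C(157, 2)·p = 12246 · (1/1256) = 39/4.
E[α(G)] ≥ n − E[|E(G)|] = 157 − 39/4 = 589/4.
Numerically: ≈ 147.2500.
(This is only a lower bound; the true E[α(G)] may be larger.)

E[α(G)] ≥ 589/4 ≈ 147.2500.


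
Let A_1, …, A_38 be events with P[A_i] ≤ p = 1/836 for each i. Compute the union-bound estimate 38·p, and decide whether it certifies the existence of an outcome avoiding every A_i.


Union bound: P[∪_{i=1}^{38} A_i] ≤ Σ_i P[A_i] ≤ 38·p = 38·(1/836) = 1/22.
Numerically: 1/22 ≈ 0.045.
Is 1/22 < 1? YES.
Since P[∪ A_i] ≤ 1/22 < 1, the complement has P[∩ A_i^c] ≥ 1 − 1/22 = 21/22 > 0, so some outcome avoids every A_i.

38·p = 1/22 ≈ 0.045; existence CERTIFIED by the union bound.


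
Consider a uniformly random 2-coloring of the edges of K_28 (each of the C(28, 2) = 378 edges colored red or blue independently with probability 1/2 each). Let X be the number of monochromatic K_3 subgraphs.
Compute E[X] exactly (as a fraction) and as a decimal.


Let X = Σ_S X_S over the C(28, 3) = 3276 subsets S of size 3, where X_S = 1 if the K_3 on S is monochromatic.
For a fixed S, the K_3 on S has C(3, 2) = 3 edges. P[all 3 edges red] = (1/2)^3, and likewise for blue, so P[monochromatic] = 2·(1/2)^3 = 2^{1 − 3} = 1/4.
Summing: E[X] = C(28, 3) · 2^{1 − 3} = 3276 · 1/4 = 819.
Numerically: E[X] ≈ 819.0000.

E[X] = C(28,3)·2^(1−C(3,2)) = 819 ≈ 819.0000.


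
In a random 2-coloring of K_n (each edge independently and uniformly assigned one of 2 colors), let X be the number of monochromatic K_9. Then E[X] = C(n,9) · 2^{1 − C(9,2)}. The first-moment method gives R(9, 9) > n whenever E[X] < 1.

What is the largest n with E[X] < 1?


We need C(n, 9) · 2^{1 − 36} < 1, i.e. C(n, 9) < 2^{36 − 1} = 34359738368.
Check values of n near the boundary:
  n = 59: C(59, 9) = 12565671261; 12565671261 < 34359738368? YES
  n = 60: C(60, 9) = 14783142660; 14783142660 < 34359738368? YES
  n = 61: C(61, 9) = 17341763505; 17341763505 < 34359738368? YES
  n = 62: C(62, 9) = 20286591270; 20286591270 < 34359738368? YES
  n = 63: C(63, 9) = 23667689815; 23667689815 < 34359738368? YES
  n = 64: C(64, 9) = 27540584512; 27540584512 < 34359738368? YES
  n = 65: C(65, 9) = 31966749880; 31966749880 < 34359738368? YES
  n = 66: C(66, 9) = 37014131440; 37014131440 < 34359738368? NO
  n = 67: C(67, 9) = 42757703560; 42757703560 < 34359738368? NO
  n = 68: C(68, 9) = 49280065120; 49280065120 < 34359738368? NO
The largest n with C(n, 9) < 34359738368 is n = 65 (where E[X] = 3995843735/4294967296 ≈ 0.9304). Hence R(9, 9) > 65, i.e. R(9, 9) ≥ 66.

Largest n = 65; hence R(9, 9) > 65.


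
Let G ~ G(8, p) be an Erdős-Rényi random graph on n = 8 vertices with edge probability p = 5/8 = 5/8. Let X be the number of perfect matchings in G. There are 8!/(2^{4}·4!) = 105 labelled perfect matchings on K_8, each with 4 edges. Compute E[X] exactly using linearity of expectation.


K_8 has 8!/(2^{4}·4!) = 105 labelled perfect matchings.
For each such perfect matching H, let X_H = 1 if all 4 edges of H are present in G. Then P[X_H = 1] = p^{4} = (5/8)^{4} = 625/4096.
Summing the indicators: E[X] = Σ_H E[X_H] = 105 · p^{4} = 105 · 625/4096 = 65625/4096.
Numerically: E[X] ≈ 16.

E[X] = 105 · (5/8)^{4} = 65625/4096 ≈ 16.


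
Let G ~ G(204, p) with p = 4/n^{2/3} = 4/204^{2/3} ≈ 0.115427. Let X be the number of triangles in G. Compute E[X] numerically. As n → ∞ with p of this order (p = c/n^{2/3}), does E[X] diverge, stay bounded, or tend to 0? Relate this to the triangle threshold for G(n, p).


Number of potential triangles: C(204, 3) = 1394204.
Each occurs with probability p³ ≈ (0.115427)³ ≈ 1.53787005e-03.
By linearity: E[X] = C(204, 3)·p³ ≈ 1394204 · 1.53787005e-03 ≈ 2144.104575.
Since α = 2/3 < 1, p = c/n^{2/3} ≫ 1/n is above the triangle threshold p ~ 1/n. Asymptotically E[X] ~ (c³/6)·n^{3(1−α)} = (4³/6)·n^{1} → ∞; triangles are abundant w.h.p.

E[X] ≈ 2144.104575; in regime p = Θ(1/n^{2/3}) E[X] diverges (above the triangle threshold p ~ 1/n).


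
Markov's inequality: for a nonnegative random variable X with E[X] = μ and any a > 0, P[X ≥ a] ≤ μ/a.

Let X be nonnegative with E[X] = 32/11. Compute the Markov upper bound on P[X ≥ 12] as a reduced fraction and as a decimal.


μ = E[X] = 32/11, a = 12.
Markov: P[X ≥ 12] ≤ μ/a = (32/11)/12 = 8/33.
Numerically: ≈ 0.242424.
(Since a = 12 > μ = 2.909091, the bound 8/33 is < 1 and informative.)

P[X ≥ 12] ≤ 8/33 ≈ 0.242424.


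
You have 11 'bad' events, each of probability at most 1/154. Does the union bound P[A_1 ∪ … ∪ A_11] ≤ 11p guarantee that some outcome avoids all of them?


Union bound: P[∪_{i=1}^{11} A_i] ≤ Σ_i P[A_i] ≤ 11·p = 11·(1/154) = 1/14.
Numerically: 1/14 ≈ 0.07143.
Is 1/14 < 1? YES.
Since P[∪ A_i] ≤ 1/14 < 1, the complement has P[∩ A_i^c] ≥ 1 − 1/14 = 13/14 > 0, so some outcome avoids every A_i.

11·p = 1/14 ≈ 0.07143; existence CERTIFIED by the union bound.


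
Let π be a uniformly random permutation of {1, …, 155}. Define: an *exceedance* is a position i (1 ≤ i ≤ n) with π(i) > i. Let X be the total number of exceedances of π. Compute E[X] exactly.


Write X = Σ_{i=1}^{155} X_i, where X_i = 1_{π(i) > i}.
For each fixed i, π(i) is uniform over {1, …, 155} (marginal of a uniform permutation), so P[π(i) > i] = (n − i)/n. Summing: Σ_{i=1}^{155} (n − i)/n = (0 + 1 + … + 154)/155 = 155(155 − 1)/(2·155) = (155 − 1)/2.
Hence E[X] = Σ_{i=1}^{155} (155 − i)/155 = 77 ≈ 77.000.

E[X] = 77 = 77.000.


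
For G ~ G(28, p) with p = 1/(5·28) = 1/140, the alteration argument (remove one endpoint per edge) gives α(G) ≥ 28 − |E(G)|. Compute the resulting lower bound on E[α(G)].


E[|E(G)|] = C(28, 2)·p = 378 · (1/140) = 27/10.
E[α(G)] ≥ n − E[|E(G)|] = 28 − 27/10 = 253/10.
Numerically: ≈ 25.300.
(This is only a lower bound; the true E[α(G)] may be larger.)

E[α(G)] ≥ 253/10 ≈ 25.300.


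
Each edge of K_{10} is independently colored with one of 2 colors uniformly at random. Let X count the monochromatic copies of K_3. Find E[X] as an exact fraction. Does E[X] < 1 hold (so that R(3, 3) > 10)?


E[X] = C(10, 3) · 2^{1 − 3} = 120 · 2^{−2} = 120/4.
As a reduced fraction: E[X] = 30 ≈ 30.00000.
Is E[X] < 1? NO.
Since E[X] ≥ 1, the first-moment bound is inconclusive at n = 10; it does NOT by itself certify R(3, 3) > 10.

E[X] = 30 ≈ 30.00000; E[X] ≥ 1; first-moment method inconclusive here.


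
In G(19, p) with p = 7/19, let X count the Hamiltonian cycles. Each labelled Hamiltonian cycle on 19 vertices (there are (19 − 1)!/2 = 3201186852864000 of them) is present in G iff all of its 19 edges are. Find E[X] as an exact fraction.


K_19 has (19 − 1)!/2 = 3201186852864000 labelled Hamiltonian cycles.
For each such Hamiltonian cycle H, let X_H = 1 if all 19 edges of H are present in G. Then P[X_H = 1] = p^{19} = (7/19)^{19} = 11398895185373143/1978419655660313589123979.
By linearity: E[X] = Σ_H E[X_H] = 3201186852864000 · p^{19} = 3201186852864000 · 11398895185373143/1978419655660313589123979 = 36489993404591253525678231552000/1978419655660313589123979.
Numerically: E[X] ≈ 1.844e+07.

E[X] = 3201186852864000 · (7/19)^{19} = 36489993404591253525678231552000/1978419655660313589123979 ≈ 1.844e+07.


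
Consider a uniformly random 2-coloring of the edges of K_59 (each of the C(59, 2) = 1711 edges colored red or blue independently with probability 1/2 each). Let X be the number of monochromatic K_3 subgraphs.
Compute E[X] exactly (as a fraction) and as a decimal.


Let X = Σ_S X_S over the C(59, 3) = 32509 subsets S of size 3, where X_S = 1 if the K_3 on S is monochromatic.
For a fixed S, the K_3 on S has C(3, 2) = 3 edges. P[all 3 edges red] = (1/2)^3, and likewise for blue, so P[monochromatic] = 2·(1/2)^3 = 2^{1 − 3} = 1/4.
By linearity: E[X] = C(59, 3) · 2^{1 − 3} = 32509 · 1/4 = 32509/4.
Numerically: E[X] ≈ 8127.250000.

E[X] = C(59,3)·2^(1−C(3,2)) = 32509/4 ≈ 8127.250000.


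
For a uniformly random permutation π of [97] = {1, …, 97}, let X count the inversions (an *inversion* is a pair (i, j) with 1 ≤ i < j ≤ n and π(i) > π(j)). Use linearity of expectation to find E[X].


Write X = Σ X_I over the C(97, 2) = 4656 pairs i < j, with X_I the indicator of one inversion.
There are 4656 indicators.
For each fixed pair i < j, the values π(i) and π(j) are two distinct elements of {1, …, 97} in uniformly random order; by symmetry P[π(i) > π(j)] = 1/2.
By linearity: E[X] = 4656 · (1/2) = C(97, 2) · (1/2) = 4656/2 = 2328 ≈ 2328.000.

E[X] = 2328 = 2328.000.


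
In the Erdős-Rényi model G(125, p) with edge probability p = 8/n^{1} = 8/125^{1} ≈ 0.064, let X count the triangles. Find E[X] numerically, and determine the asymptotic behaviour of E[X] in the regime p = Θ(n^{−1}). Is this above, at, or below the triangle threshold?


Number of potential triangles: C(125, 3) = 317750.
Each occurs with probability p³ ≈ (0.064)³ ≈ 2.62144000e-04.
By linearity: E[X] = C(125, 3)·p³ ≈ 317750 · 2.62144000e-04 ≈ 83.296256.
Here α = 1, so p = 8/n is exactly at the triangle threshold p ~ 1/n. Asymptotically E[X] → c³/6 = 8³/6 = 256/3 ≈ 85.333333, a bounded constant. In this regime the triangle count is asymptotically Poisson(c³/6).

E[X] ≈ 83.296256; in regime p = Θ(1/n^{1}) E[X] stays bounded (at the triangle threshold p ~ 1/n).


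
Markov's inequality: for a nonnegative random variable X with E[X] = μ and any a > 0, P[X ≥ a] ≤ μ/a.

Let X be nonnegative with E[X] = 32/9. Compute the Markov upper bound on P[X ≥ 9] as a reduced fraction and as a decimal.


μ = E[X] = 32/9, a = 9.
Markov: P[X ≥ 9] ≤ μ/a = (32/9)/9 = 32/81.
Numerically: ≈ 0.3951.
(Since a = 9 > μ = 3.5556, the bound 32/81 is < 1 and informative.)

P[X ≥ 9] ≤ 32/81 ≈ 0.3951.


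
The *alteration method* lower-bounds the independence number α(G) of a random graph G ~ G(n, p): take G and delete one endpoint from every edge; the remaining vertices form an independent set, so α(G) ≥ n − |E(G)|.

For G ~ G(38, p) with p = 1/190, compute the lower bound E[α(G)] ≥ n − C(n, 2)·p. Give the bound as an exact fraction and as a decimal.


E[|E(G)|] = C(38, 2)·p = 703 · (1/190) = 37/10.
E[α(G)] ≥ n − E[|E(G)|] = 38 − 37/10 = 343/10.
Numerically: ≈ 34.30000.
(This is only a lower bound; the true E[α(G)] may be larger.)

E[α(G)] ≥ 343/10 ≈ 34.30000.


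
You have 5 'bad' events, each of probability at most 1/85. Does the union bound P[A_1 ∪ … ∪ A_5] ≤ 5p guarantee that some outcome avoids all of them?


Union bound: P[∪_{i=1}^{5} A_i] ≤ Σ_i P[A_i] ≤ 5·p = 5·(1/85) = 1/17.
Numerically: 1/17 ≈ 0.05882.
Is 1/17 < 1? YES.
Since P[∪ A_i] ≤ 1/17 < 1, the complement has P[∩ A_i^c] ≥ 1 − 1/17 = 16/17 > 0, so some outcome avoids every A_i.

5·p = 1/17 ≈ 0.05882; existence CERTIFIED by the union bound.


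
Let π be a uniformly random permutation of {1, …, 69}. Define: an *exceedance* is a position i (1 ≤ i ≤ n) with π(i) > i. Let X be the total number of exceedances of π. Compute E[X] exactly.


Write X = Σ_{i=1}^{69} X_i, where X_i = 1_{π(i) > i}.
For each fixed i, π(i) is uniform over {1, …, 69} (marginal of a uniform permutation), so P[π(i) > i] = (n − i)/n. Summing: Σ_{i=1}^{69} (n − i)/n = (0 + 1 + … + 68)/69 = 69(69 − 1)/(2·69) = (69 − 1)/2.
Hence E[X] = Σ_{i=1}^{69} (69 − i)/69 = 34 ≈ 34.000.

E[X] = 34 = 34.000.


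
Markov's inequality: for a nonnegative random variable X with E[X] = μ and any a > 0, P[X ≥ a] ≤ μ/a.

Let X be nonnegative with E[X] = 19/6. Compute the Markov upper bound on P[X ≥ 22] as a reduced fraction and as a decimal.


μ = E[X] = 19/6, a = 22.
Markov: P[X ≥ 22] ≤ μ/a = (19/6)/22 = 19/132.
Numerically: ≈ 0.144.
(Since a = 22 > μ = 3.167, the bound 19/132 is < 1 and informative.)

P[X ≥ 22] ≤ 19/132 ≈ 0.144.


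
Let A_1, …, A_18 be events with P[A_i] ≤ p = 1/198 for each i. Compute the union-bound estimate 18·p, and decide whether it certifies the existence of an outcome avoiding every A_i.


Union bound: P[∪_{i=1}^{18} A_i] ≤ Σ_i P[A_i] ≤ 18·p = 18·(1/198) = 1/11.
Numerically: 1/11 ≈ 0.0909.
Is 1/11 < 1? YES.
Since P[∪ A_i] ≤ 1/11 < 1, the complement has P[∩ A_i^c] ≥ 1 − 1/11 = 10/11 > 0, so some outcome avoids every A_i.

18·p = 1/11 ≈ 0.0909; existence CERTIFIED by the union bound.


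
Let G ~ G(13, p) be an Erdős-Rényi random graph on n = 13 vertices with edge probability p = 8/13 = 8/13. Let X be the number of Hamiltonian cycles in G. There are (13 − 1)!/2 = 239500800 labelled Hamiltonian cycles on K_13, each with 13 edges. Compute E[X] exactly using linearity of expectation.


K_13 has (13 − 1)!/2 = 239500800 labelled Hamiltonian cycles.
For each such Hamiltonian cycle H, let X_H = 1 if all 13 edges of H are present in G. Then P[X_H = 1] = p^{13} = (8/13)^{13} = 549755813888/302875106592253.
By linearity of expectation: E[X] = Σ_H E[X_H] = 239500800 · p^{13} = 239500800 · 549755813888/302875106592253 = 131666957230827110400/302875106592253.
Numerically: E[X] ≈ 434724.

E[X] = 239500800 · (8/13)^{13} = 131666957230827110400/302875106592253 ≈ 434724.


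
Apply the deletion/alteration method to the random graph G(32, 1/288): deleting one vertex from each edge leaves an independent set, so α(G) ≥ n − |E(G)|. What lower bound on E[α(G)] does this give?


E[|E(G)|] = C(32, 2)·p = 496 · (1/288) = 31/18.
E[α(G)] ≥ n − E[|E(G)|] = 32 − 31/18 = 545/18.
Numerically: ≈ 30.277778.
(This is only a lower bound; the true E[α(G)] may be larger.)

E[α(G)] ≥ 545/18 ≈ 30.277778.


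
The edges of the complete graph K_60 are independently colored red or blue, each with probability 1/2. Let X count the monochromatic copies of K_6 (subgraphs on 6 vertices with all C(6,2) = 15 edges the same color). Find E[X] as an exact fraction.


Let X = Σ_S X_S over the C(60, 6) = 50063860 subsets S of size 6, where X_S = 1 if the K_6 on S is monochromatic.
For a fixed S, the K_6 on S has C(6, 2) = 15 edges. P[all 15 edges red] = (1/2)^15, and likewise for blue, so P[monochromatic] = 2·(1/2)^15 = 2^{1 − 15} = 1/16384.
By linearity: E[X] = C(60, 6) · 2^{1 − 15} = 50063860 · 1/16384 = 12515965/4096.
Numerically: E[X] ≈ 3055.65552.

E[X] = C(60,6)·2^(1−C(6,2)) = 12515965/4096 ≈ 3055.65552.


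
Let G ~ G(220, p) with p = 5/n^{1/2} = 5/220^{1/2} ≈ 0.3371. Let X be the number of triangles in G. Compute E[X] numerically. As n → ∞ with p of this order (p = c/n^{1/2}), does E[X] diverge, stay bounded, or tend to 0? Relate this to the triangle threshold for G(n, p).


Number of potential triangles: C(220, 3) = 1750540.
Each occurs with probability p³ ≈ (0.3371)³ ≈ 3.8306810e-02.
By linearity: E[X] = C(220, 3)·p³ ≈ 1750540 · 3.8306810e-02 ≈ 67057.60382.
Since α = 1/2 < 1, p = c/n^{1/2} ≫ 1/n is above the triangle threshold p ~ 1/n. Asymptotically E[X] ~ (c³/6)·n^{3(1−α)} = (5³/6)·n^{1.5} → ∞; triangles are abundant w.h.p.

E[X] ≈ 67057.60382; in regime p = Θ(1/n^{1/2}) E[X] diverges (above the triangle threshold p ~ 1/n).


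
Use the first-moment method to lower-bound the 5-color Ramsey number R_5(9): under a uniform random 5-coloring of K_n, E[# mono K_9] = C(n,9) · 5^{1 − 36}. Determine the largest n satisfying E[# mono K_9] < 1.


We need C(n, 9) · 5^{1 − 36} < 1, i.e. C(n, 9) < 5^{36 − 1} = 2910383045673370361328125.
Check values of n near the boundary:
  n = 2167: C(2167, 9) = 2855899084841489792706810; 2855899084841489792706810 < 2910383045673370361328125? YES
  n = 2168: C(2168, 9) = 2867804175977929537095120; 2867804175977929537095120 < 2910383045673370361328125? YES
  n = 2169: C(2169, 9) = 2879753360044504243499683; 2879753360044504243499683 < 2910383045673370361328125? YES
  n = 2170: C(2170, 9) = 2891746779868845075610510; 2891746779868845075610510 < 2910383045673370361328125? YES
  n = 2171: C(2171, 9) = 2903784578674959601827205; 2903784578674959601827205 < 2910383045673370361328125? YES
  n = 2172: C(2172, 9) = 2915866900084148060642020; 2915866900084148060642020 < 2910383045673370361328125? NO
  n = 2173: C(2173, 9) = 2927993888115921319674265; 2927993888115921319674265 < 2910383045673370361328125? NO
  n = 2174: C(2174, 9) = 2940165687188920530702934; 2940165687188920530702934 < 2910383045673370361328125? NO
The largest n with C(n, 9) < 2910383045673370361328125 is n = 2171 (where E[X] = 580756915734991920365441/582076609134674072265625 ≈ 0.997733). Hence R_5(9) > 2171, i.e. R_5(9) ≥ 2172.

Largest n = 2171; hence R_5(9) > 2171.


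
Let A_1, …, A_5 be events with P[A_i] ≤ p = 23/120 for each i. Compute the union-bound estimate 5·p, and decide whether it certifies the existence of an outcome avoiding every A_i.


Union bound: P[∪_{i=1}^{5} A_i] ≤ Σ_i P[A_i] ≤ 5·p = 5·(23/120) = 23/24.
Numerically: 23/24 ≈ 0.95833.
Is 23/24 < 1? YES.
Since P[∪ A_i] ≤ 23/24 < 1, the complement has P[∩ A_i^c] ≥ 1 − 23/24 = 1/24 > 0, so some outcome avoids every A_i.

5·p = 23/24 ≈ 0.95833; existence CERTIFIED by the union bound.


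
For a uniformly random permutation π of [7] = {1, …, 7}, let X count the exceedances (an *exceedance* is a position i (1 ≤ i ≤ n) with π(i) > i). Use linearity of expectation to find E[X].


Write X = Σ_{i=1}^{7} X_i, where X_i = 1_{π(i) > i}.
For each fixed i, π(i) is uniform over {1, …, 7} (marginal of a uniform permutation), so P[π(i) > i] = (n − i)/n. Summing: Σ_{i=1}^{7} (n − i)/n = (0 + 1 + … + 6)/7 = 7(7 − 1)/(2·7) = (7 − 1)/2.
Hence E[X] = Σ_{i=1}^{7} (7 − i)/7 = 3 ≈ 3.000000.

E[X] = 3 = 3.000000.


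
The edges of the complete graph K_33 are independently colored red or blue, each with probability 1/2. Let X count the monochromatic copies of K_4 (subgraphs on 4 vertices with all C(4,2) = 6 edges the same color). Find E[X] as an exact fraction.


Let X = Σ_S X_S over the C(33, 4) = 40920 subsets S of size 4, where X_S = 1 if the K_4 on S is monochromatic.
For a fixed S, the K_4 on S has C(4, 2) = 6 edges. P[all 6 edges red] = (1/2)^6, and likewise for blue, so P[monochromatic] = 2·(1/2)^6 = 2^{1 − 6} = 1/32.
By linearity: E[X] = C(33, 4) · 2^{1 − 6} = 40920 · 1/32 = 5115/4.
Numerically: E[X] ≈ 1278.750000.

E[X] = C(33,4)·2^(1−C(4,2)) = 5115/4 ≈ 1278.750000.


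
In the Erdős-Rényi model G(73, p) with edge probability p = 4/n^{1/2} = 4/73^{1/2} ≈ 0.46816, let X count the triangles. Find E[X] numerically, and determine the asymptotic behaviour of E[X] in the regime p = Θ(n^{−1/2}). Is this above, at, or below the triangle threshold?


Number of potential triangles: C(73, 3) = 62196.
Each occurs with probability p³ ≈ (0.46816)³ ≈ 1.0261142e-01.
By linearity: E[X] = C(73, 3)·p³ ≈ 62196 · 1.0261142e-01 ≈ 6382.01967.
Since α = 1/2 < 1, p = c/n^{1/2} ≫ 1/n is above the triangle threshold p ~ 1/n. Asymptotically E[X] ~ (c³/6)·n^{3(1−α)} = (4³/6)·n^{1.5} → ∞; triangles are abundant w.h.p.

E[X] ≈ 6382.01967; in regime p = Θ(1/n^{1/2}) E[X] diverges (above the triangle threshold p ~ 1/n).


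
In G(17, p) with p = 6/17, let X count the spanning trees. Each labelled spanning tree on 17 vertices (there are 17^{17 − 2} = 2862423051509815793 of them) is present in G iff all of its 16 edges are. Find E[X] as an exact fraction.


K_17 has 17^{17 − 2} = 2862423051509815793 labelled spanning trees.
For each such spanning tree H, let X_H = 1 if all 16 edges of H are present in G. Then P[X_H = 1] = p^{16} = (6/17)^{16} = 2821109907456/48661191875666868481.
By linearity of expectation: E[X] = Σ_H E[X_H] = 2862423051509815793 · p^{16} = 2862423051509815793 · 2821109907456/48661191875666868481 = 2821109907456/17.
Numerically: E[X] ≈ 1.65948e+11.

E[X] = 2862423051509815793 · (6/17)^{16} = 2821109907456/17 ≈ 1.65948e+11.


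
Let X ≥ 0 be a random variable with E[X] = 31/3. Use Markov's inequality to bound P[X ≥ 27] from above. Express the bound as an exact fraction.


μ = E[X] = 31/3, a = 27.
Markov: P[X ≥ 27] ≤ μ/a = (31/3)/27 = 31/81.
Numerically: ≈ 0.3827.
(Since a = 27 > μ = 10.3333, the bound 31/81 is < 1 and informative.)

P[X ≥ 27] ≤ 31/81 ≈ 0.3827.


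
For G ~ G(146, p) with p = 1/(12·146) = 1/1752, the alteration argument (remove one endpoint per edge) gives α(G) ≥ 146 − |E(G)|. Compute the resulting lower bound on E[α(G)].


E[|E(G)|] = C(146, 2)·p = 10585 · (1/1752) = 145/24.
E[α(G)] ≥ n − E[|E(G)|] = 146 − 145/24 = 3359/24.
Numerically: ≈ 139.95833.
(This is only a lower bound; the true E[α(G)] may be larger.)

E[α(G)] ≥ 3359/24 ≈ 139.95833.


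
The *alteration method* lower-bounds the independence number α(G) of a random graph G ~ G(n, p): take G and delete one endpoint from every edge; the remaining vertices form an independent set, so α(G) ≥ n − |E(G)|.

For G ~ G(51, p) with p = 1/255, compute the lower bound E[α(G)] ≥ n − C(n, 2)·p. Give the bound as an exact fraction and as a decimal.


E[|E(G)|] = C(51, 2)·p = 1275 · (1/255) = 5.
E[α(G)] ≥ n − E[|E(G)|] = 51 − 5 = 46.
Numerically: ≈ 46.000000.
(This is only a lower bound; the true E[α(G)] may be larger.)

E[α(G)] ≥ 46 ≈ 46.000000.


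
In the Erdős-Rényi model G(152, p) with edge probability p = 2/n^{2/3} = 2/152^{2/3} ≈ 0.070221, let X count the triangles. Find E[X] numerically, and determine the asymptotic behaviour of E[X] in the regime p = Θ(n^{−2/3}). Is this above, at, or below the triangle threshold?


Number of potential triangles: C(152, 3) = 573800.
Each occurs with probability p³ ≈ (0.070221)³ ≈ 3.4626039e-04.
By linearity: E[X] = C(152, 3)·p³ ≈ 573800 · 3.4626039e-04 ≈ 198.68421.
Since α = 2/3 < 1, p = c/n^{2/3} ≫ 1/n is above the triangle threshold p ~ 1/n. Asymptotically E[X] ~ (c³/6)·n^{3(1−α)} = (2³/6)·n^{1} → ∞; triangles are abundant w.h.p.

E[X] ≈ 198.68421; in regime p = Θ(1/n^{2/3}) E[X] diverges (above the triangle threshold p ~ 1/n).


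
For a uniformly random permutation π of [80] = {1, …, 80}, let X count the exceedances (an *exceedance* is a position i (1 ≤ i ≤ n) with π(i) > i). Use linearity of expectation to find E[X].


Write X = Σ_{i=1}^{80} X_i, where X_i = 1_{π(i) > i}.
For each fixed i, π(i) is uniform over {1, …, 80} (marginal of a uniform permutation), so P[π(i) > i] = (n − i)/n. Summing: Σ_{i=1}^{80} (n − i)/n = (0 + 1 + … + 79)/80 = 80(80 − 1)/(2·80) = (80 − 1)/2.
Hence E[X] = Σ_{i=1}^{80} (80 − i)/80 = 79/2 ≈ 39.5000.

E[X] = 79/2 = 39.5000.


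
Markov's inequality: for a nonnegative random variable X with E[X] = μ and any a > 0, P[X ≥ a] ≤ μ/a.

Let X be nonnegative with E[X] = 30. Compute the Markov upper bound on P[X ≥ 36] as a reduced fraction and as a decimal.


μ = E[X] = 30, a = 36.
Markov: P[X ≥ 36] ≤ μ/a = (30)/36 = 5/6.
Numerically: ≈ 0.833333.
(Since a = 36 > μ = 30.000000, the bound 5/6 is < 1 and informative.)

P[X ≥ 36] ≤ 5/6 ≈ 0.833333.


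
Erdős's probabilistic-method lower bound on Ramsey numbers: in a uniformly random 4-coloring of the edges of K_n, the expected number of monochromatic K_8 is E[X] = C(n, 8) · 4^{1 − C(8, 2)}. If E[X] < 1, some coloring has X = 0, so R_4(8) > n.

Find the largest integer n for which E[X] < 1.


We need C(n, 8) · 4^{1 − 28} < 1, i.e. C(n, 8) < 4^{28 − 1} = 18014398509481984.
Check values of n near the boundary:
  n = 406: C(406, 8) = 17082453897995850; 17082453897995850 < 18014398509481984? YES
  n = 407: C(407, 8) = 17424959239309050; 17424959239309050 < 18014398509481984? YES
  n = 408: C(408, 8) = 17773458424095231; 17773458424095231 < 18014398509481984? YES
  n = 409: C(409, 8) = 18128041135797879; 18128041135797879 < 18014398509481984? NO
The largest n with C(n, 8) < 18014398509481984 is n = 408 (where E[X] = 17773458424095231/18014398509481984 ≈ 0.986625). Hence R_4(8) > 408, i.e. R_4(8) ≥ 409.

Largest n = 408; hence R_4(8) > 408.


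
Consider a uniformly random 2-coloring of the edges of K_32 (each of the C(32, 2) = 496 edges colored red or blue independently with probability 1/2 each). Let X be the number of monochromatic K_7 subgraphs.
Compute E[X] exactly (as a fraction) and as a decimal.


Let X = Σ_S X_S over the C(32, 7) = 3365856 subsets S of size 7, where X_S = 1 if the K_7 on S is monochromatic.
For a fixed S, the K_7 on S has C(7, 2) = 21 edges. P[all 21 edges red] = (1/2)^21, and likewise for blue, so P[monochromatic] = 2·(1/2)^21 = 2^{1 − 21} = 1/1048576.
By linearity: E[X] = C(32, 7) · 2^{1 − 21} = 3365856 · 1/1048576 = 105183/32768.
Numerically: E[X] ≈ 3.2099.

E[X] = C(32,7)·2^(1−C(7,2)) = 105183/32768 ≈ 3.2099.


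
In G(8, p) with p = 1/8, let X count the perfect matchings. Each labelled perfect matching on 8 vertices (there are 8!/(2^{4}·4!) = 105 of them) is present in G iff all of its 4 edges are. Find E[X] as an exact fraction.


K_8 has 8!/(2^{4}·4!) = 105 labelled perfect matchings.
For each such perfect matching H, let X_H = 1 if all 4 edges of H are present in G. Then P[X_H = 1] = p^{4} = (1/8)^{4} = 1/4096.
By linearity of expectation: E[X] = Σ_H E[X_H] = 105 · p^{4} = 105 · 1/4096 = 105/4096.
Numerically: E[X] ≈ 0.0256348.

E[X] = 105 · (1/8)^{4} = 105/4096 ≈ 0.0256348.


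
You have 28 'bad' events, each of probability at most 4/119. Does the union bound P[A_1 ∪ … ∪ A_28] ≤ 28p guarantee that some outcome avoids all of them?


Union bound: P[∪_{i=1}^{28} A_i] ≤ Σ_i P[A_i] ≤ 28·p = 28·(4/119) = 16/17.
Numerically: 16/17 ≈ 0.941176.
Is 16/17 < 1? YES.
Since P[∪ A_i] ≤ 16/17 < 1, the complement has P[∩ A_i^c] ≥ 1 − 16/17 = 1/17 > 0, so some outcome avoids every A_i.

28·p = 16/17 ≈ 0.941176; existence CERTIFIED by the union bound.


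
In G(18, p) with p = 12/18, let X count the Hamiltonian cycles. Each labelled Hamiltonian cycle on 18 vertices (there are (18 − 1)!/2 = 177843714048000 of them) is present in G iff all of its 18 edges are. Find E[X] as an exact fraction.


K_18 has (18 − 1)!/2 = 177843714048000 labelled Hamiltonian cycles.
For each such Hamiltonian cycle H, let X_H = 1 if all 18 edges of H are present in G. Then P[X_H = 1] = p^{18} = (2/3)^{18} = 262144/387420489.
By linearity: E[X] = Σ_H E[X_H] = 177843714048000 · p^{18} = 177843714048000 · 262144/387420489 = 63951526166528000/531441.
Numerically: E[X] ≈ 1.203e+11.

E[X] = 177843714048000 · (2/3)^{18} = 63951526166528000/531441 ≈ 1.203e+11.
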